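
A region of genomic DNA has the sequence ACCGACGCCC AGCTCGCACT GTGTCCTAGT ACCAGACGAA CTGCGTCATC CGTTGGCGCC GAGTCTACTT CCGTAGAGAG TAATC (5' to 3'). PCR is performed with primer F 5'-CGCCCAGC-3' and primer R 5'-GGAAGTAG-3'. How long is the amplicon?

The forward primer matches the template at positions 6–13.
Reverse complement of the reverse primer: CTACTTCC. This occurs on the top strand at positions 65–72.
The product runs from position 6 to position 72, so its length is 72 − 6 + 1 = 67 bp.

67 bp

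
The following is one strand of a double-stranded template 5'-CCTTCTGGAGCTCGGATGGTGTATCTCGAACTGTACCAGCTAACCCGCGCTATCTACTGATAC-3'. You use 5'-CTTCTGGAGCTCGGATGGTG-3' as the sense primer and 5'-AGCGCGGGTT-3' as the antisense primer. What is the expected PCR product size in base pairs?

50 bp

Scanning the template, CTTCTGGAGCTCGGATGGTG occurs at positions 2–21; this primer anneals to the bottom strand there with its 3' end pointing downstream.
The reverse primer's reverse complement is AACCCGCGCT, which matches the template at positions 42–51.
The product runs from position 2 to position 51, so its length is 51 − 2 + 1 = 50 bp.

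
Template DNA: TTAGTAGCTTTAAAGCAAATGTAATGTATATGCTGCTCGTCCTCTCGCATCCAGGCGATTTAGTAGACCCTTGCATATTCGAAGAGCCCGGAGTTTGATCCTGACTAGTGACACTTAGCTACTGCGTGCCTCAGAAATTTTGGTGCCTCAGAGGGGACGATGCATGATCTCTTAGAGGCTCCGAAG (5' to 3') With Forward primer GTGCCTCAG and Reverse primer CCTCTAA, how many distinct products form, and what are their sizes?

Two products: 53 bp, 36 bp

The forward primer GTGCCTCAG matches the top strand at positions 126–134, 143–151.
The reverse primer's reverse complement is TTAGAGG, matching at positions 172–178.
Each forward site pairs with the reverse site to give a product ending at position 178: sizes 53, 36 bp.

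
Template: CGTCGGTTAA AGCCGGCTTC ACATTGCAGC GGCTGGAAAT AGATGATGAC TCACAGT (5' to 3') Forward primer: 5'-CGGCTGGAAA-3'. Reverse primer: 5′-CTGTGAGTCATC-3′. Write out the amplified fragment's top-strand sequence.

The forward primer matches the template at positions 30–39.
The reverse primer's reverse complement is GATGACTCACAG, which matches the template at positions 45–56.
The product is the template from position 30 through 56 (27 bp).

5'-CGGCTGGAAATAGATGATGACTCACAG-3'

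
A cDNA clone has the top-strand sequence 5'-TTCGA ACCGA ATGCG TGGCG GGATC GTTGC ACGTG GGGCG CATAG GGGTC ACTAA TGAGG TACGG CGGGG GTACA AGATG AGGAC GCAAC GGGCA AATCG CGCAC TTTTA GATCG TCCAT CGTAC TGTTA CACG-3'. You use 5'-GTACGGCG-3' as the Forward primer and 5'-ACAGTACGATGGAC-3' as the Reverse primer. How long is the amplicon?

69 bp

The forward primer matches the template at positions 60–67.
Taking the reverse complement of ACAGTACGATGGAC gives GTCCATCGTACTGT, found at positions 115–128 on the template; the primer anneals here to the top strand with its 3' end pointing upstream.
Product length = (reverse-primer end) − (forward-primer start) + 1 = 128 − 60 + 1 = 69 bp.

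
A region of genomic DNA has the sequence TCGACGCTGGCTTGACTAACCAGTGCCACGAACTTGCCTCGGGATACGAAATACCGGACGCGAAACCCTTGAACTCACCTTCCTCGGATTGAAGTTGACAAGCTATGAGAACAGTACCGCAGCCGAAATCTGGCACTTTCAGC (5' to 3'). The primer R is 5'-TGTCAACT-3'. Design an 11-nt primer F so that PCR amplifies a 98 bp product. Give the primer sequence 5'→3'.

The reverse primer's reverse complement AGTTGACA matches the template at positions 93–100, so the product ends at position 100.
A 98 bp product then starts at position 100 − 98 + 1 = 3.
The forward primer is identical to the top strand there: GACGCTGGCTT.

5'-GACGCTGGCTT-3'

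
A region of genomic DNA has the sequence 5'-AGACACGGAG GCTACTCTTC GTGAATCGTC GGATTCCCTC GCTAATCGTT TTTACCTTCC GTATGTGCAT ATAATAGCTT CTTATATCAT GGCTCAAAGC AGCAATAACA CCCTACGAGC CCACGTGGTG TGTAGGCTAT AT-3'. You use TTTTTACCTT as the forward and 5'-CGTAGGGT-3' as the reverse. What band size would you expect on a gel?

The forward primer matches the template at positions 49–58.
Reverse complement of the reverse primer: ACCCTACG. This occurs on the top strand at positions 110–117.
The product runs from position 49 to position 117, so its length is 117 − 49 + 1 = 69 bp.

69 bp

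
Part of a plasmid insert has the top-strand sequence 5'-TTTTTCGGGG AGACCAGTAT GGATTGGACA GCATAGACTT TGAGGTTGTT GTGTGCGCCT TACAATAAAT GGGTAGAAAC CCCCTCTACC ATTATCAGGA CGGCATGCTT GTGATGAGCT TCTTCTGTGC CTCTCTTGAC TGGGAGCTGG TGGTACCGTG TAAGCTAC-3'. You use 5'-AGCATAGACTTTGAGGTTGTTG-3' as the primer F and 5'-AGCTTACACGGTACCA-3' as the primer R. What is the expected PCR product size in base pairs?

Scanning the template, AGCATAGACTTTGAGGTTGTTG occurs at positions 30–51; this primer anneals to the bottom strand there with its 3' end pointing downstream.
Taking the reverse complement of AGCTTACACGGTACCA gives TGGTACCGTGTAAGCT, found at positions 151–166 on the template; the primer anneals here to the top strand with its 3' end pointing upstream.
Product length = (reverse-primer end) − (forward-primer start) + 1 = 166 − 30 + 1 = 137 bp.

137 bp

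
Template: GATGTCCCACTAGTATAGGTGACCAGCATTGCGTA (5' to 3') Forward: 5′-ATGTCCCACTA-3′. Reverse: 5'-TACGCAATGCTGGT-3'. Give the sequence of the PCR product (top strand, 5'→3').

5'-ATGTCCCACTAGTATAGGTGACCAGCATTGCGTA-3'

The forward primer matches the template at positions 2–12.
Reverse complement of the reverse primer: ACCAGCATTGCGTA. This occurs on the top strand at positions 22–35.
The product is the template from position 2 through 35 (34 bp).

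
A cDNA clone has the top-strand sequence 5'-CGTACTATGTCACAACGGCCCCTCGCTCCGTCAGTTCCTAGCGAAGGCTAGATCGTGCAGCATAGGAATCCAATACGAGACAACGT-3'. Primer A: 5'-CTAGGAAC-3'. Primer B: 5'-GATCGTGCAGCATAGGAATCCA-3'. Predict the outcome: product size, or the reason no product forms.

No product — the primers' 3' ends point away from each other.

Primer A (CTAGGAAC) has reverse complement GTTCCTAG, which matches the top strand at positions 34–41; primer A anneals to the top strand there with its 3' end pointing upstream toward position 34.
Primer B (GATCGTGCAGCATAGGAATCCA) matches the top strand directly at positions 51–72; it anneals to the bottom strand with its 3' end pointing downstream toward position 72.
The 3' ends diverge (primer A extends toward position 1, primer B toward position 86), so the primers never converge on a shared product.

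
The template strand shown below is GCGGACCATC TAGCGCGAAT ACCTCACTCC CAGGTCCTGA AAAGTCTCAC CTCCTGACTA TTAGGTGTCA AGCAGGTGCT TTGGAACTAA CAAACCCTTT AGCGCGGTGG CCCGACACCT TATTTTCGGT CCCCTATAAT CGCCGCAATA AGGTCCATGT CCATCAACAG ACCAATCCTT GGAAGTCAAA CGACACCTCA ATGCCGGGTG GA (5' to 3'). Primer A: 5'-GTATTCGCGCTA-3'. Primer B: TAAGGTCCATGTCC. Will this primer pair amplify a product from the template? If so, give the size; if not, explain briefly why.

Primer A (GTATTCGCGCTA) has reverse complement TAGCGCGAATAC, which matches the top strand at positions 11–22; primer A anneals to the top strand there with its 3' end pointing upstream toward position 11.
Primer B (TAAGGTCCATGTCC) matches the top strand directly at positions 149–162; it anneals to the bottom strand with its 3' end pointing downstream toward position 162.
The 3' ends diverge (primer A extends toward position 1, primer B toward position 212), so the primers never converge on a shared product.

No product — the primers' 3' ends point away from each other.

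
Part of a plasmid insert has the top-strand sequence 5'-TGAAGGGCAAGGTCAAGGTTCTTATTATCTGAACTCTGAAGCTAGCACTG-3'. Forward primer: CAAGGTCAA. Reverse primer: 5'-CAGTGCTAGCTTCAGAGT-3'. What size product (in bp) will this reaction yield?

43 bp

Forward primer CAAGGTCAA is found on the top strand at positions 8–16.
Taking the reverse complement of CAGTGCTAGCTTCAGAGT gives ACTCTGAAGCTAGCACTG, found at positions 33–50 on the template; the primer anneals here to the top strand with its 3' end pointing upstream.
The product runs from position 8 to position 50, so its length is 50 − 8 + 1 = 43 bp.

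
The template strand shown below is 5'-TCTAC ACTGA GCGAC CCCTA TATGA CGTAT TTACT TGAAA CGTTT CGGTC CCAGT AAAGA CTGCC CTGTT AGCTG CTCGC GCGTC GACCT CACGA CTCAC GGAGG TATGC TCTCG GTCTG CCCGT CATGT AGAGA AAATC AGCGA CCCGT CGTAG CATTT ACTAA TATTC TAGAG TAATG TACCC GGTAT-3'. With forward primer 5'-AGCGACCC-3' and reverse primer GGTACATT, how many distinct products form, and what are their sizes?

Two products: 175 bp, 44 bp

The forward primer AGCGACCC matches the top strand at positions 10–17, 141–148.
The reverse primer's reverse complement is AATGTACC, matching at positions 177–184.
Each forward site pairs with the reverse site to give a product ending at position 184: sizes 175, 44 bp.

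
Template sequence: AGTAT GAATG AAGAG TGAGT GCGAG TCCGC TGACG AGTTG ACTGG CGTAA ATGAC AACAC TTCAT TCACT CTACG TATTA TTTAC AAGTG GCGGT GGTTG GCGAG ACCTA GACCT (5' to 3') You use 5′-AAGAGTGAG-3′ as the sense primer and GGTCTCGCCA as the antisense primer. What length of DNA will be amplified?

The forward primer matches the template at positions 11–19.
Taking the reverse complement of GGTCTCGCCA gives TGGCGAGACC, found at positions 99–108 on the template; the primer anneals here to the top strand with its 3' end pointing upstream.
The product runs from position 11 to position 108, so its length is 108 − 11 + 1 = 98 bp.

98 bp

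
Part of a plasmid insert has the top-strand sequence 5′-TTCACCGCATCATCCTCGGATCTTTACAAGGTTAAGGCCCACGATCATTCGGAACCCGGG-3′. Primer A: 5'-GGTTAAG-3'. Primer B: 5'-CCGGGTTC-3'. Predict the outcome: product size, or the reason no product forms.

Yes — a 30 bp product.

Primer A (GGTTAAG) matches the top strand at positions 30–36; it acts as a forward primer.
Primer B's reverse complement is GAACCCGG, matching the top strand at positions 52–59; it acts as a reverse primer.
The 3' ends face each other across positions 30–59, giving a 30 bp product.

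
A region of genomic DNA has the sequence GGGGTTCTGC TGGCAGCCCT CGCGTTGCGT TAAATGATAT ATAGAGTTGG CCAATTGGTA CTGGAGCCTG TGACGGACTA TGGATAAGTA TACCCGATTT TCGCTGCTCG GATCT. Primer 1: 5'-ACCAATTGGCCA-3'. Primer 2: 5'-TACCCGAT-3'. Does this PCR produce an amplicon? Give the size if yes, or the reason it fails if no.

No product — the primers' 3' ends point away from each other.

Primer 1 (ACCAATTGGCCA) has reverse complement TGGCCAATTGGT, which matches the top strand at positions 48–59; primer 1 anneals to the top strand there with its 3' end pointing upstream toward position 48.
Primer 2 (TACCCGAT) matches the top strand directly at positions 91–98; it anneals to the bottom strand with its 3' end pointing downstream toward position 98.
The 3' ends diverge (primer 1 extends toward position 1, primer 2 toward position 115), so the primers never converge on a shared product.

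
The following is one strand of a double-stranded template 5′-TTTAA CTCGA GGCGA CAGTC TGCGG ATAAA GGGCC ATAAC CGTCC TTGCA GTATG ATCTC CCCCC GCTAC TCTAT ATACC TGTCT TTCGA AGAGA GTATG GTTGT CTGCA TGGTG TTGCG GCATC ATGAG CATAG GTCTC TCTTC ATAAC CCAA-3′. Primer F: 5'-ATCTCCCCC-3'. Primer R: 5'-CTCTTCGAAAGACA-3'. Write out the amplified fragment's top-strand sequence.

The forward primer matches the template at positions 56–64.
Reverse complement of the reverse primer: TGTCTTTCGAAGAG. This occurs on the top strand at positions 81–94.
The product is the template from position 56 through 94 (39 bp).

5'-ATCTCCCCCCGCTACTCTATATACCTGTCTTTCGAAGAG-3'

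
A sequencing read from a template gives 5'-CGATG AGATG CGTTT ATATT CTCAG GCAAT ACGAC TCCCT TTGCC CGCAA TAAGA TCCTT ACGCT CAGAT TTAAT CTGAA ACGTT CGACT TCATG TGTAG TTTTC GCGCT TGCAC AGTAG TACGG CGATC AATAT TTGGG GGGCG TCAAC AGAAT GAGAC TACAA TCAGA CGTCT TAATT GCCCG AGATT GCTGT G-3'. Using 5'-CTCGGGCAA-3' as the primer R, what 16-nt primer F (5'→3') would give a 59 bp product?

The reverse primer's reverse complement TTGCCCGAG matches the template at positions 179–187, so the product ends at position 187.
A 59 bp product then starts at position 187 − 59 + 1 = 129.
The forward primer is identical to the top strand there: TCAATATTTGGGGGGC.

5'-TCAATATTTGGGGGGC-3'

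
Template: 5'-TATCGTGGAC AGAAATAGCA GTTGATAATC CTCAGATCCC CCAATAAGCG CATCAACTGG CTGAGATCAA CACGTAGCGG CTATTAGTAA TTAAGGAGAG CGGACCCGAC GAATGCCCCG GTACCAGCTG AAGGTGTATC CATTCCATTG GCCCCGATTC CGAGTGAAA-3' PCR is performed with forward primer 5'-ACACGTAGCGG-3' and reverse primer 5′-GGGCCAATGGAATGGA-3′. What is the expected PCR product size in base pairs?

The forward primer matches the template at positions 70–80.
The reverse primer's reverse complement is TCCATTCCATTGGCCC, which matches the template at positions 139–154.
Amplicon spans positions 70–154: 85 bp.

85 bp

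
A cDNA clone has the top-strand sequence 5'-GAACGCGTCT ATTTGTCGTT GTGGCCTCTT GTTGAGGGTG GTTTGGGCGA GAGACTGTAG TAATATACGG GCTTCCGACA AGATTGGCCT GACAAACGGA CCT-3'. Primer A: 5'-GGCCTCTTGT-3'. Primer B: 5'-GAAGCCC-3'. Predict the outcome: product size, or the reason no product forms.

Primer A (GGCCTCTTGT) matches the top strand at positions 23–32; it acts as a forward primer.
Primer B's reverse complement is GGGCTTC, matching the top strand at positions 69–75; it acts as a reverse primer.
The 3' ends face each other across positions 23–75, giving a 53 bp product.

Yes — a 53 bp product.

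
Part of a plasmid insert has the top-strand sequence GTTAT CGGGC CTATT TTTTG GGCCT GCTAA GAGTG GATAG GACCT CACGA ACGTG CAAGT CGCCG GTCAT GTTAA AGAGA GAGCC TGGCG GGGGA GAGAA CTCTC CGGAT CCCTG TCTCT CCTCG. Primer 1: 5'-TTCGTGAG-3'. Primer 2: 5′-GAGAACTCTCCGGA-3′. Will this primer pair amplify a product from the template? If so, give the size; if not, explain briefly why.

No product — the primers' 3' ends point away from each other.

Primer 1 (TTCGTGAG) has reverse complement CTCACGAA, which matches the top strand at positions 44–51; primer 1 anneals to the top strand there with its 3' end pointing upstream toward position 44.
Primer 2 (GAGAACTCTCCGGA) matches the top strand directly at positions 96–109; it anneals to the bottom strand with its 3' end pointing downstream toward position 109.
The 3' ends diverge (primer 1 extends toward position 1, primer 2 toward position 125), so the primers never converge on a shared product.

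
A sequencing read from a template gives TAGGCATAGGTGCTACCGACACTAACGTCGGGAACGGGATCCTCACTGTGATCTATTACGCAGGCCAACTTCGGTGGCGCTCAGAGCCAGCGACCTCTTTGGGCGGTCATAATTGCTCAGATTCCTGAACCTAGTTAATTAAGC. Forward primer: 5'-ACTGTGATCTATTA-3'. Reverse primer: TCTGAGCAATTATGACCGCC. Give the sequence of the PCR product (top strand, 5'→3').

5'-ACTGTGATCTATTACGCAGGCCAACTTCGGTGGCGCTCAGAGCCAGCGACCTCTTTGGGCGGTCATAATTGCTCAGA-3'

Scanning the template, ACTGTGATCTATTA occurs at positions 45–58; this primer anneals to the bottom strand there with its 3' end pointing downstream.
Reverse complement of the reverse primer: GGCGGTCATAATTGCTCAGA. This occurs on the top strand at positions 102–121.
The product is the template from position 45 through 121 (77 bp).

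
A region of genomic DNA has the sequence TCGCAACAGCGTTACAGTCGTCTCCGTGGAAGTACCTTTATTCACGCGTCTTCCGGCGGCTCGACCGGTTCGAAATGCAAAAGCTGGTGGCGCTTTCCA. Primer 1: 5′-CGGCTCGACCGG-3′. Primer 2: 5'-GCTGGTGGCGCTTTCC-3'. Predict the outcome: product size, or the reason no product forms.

Primer 1 (CGGCTCGACCGG) matches the top strand at positions 57–68 (3' end points downstream).
Primer 2 (GCTGGTGGCGCTTTCC) also matches the top strand directly, at positions 83–98 — its reverse complement GGAAAGCGCCACCAGC is not present.
Both primers anneal to the bottom strand with 3' ends pointing the same way, so neither can prime synthesis back toward the other.

No product — both primers anneal to the same strand and extend in the same direction.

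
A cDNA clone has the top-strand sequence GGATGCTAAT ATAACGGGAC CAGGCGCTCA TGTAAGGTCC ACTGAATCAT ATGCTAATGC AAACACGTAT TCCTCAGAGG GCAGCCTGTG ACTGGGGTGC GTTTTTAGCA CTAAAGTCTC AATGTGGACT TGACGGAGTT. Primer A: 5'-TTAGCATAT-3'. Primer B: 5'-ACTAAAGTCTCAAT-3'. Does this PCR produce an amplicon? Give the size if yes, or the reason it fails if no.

Primer A (TTAGCATAT) has reverse complement ATATGCTAA, which matches the top strand at positions 49–57; primer A anneals to the top strand there with its 3' end pointing upstream toward position 49.
Primer B (ACTAAAGTCTCAAT) matches the top strand directly at positions 110–123; it anneals to the bottom strand with its 3' end pointing downstream toward position 123.
The 3' ends diverge (primer A extends toward position 1, primer B toward position 140), so the primers never converge on a shared product.

No product — the primers' 3' ends point away from each other.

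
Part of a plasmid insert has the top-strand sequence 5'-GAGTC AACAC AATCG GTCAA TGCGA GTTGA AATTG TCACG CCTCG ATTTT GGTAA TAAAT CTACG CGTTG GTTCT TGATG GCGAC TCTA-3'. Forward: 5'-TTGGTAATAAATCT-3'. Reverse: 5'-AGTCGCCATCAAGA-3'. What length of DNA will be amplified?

The forward primer matches the template at positions 49–62.
Taking the reverse complement of AGTCGCCATCAAGA gives TCTTGATGGCGACT, found at positions 73–86 on the template; the primer anneals here to the top strand with its 3' end pointing upstream.
Amplicon spans positions 49–86: 38 bp.

38 bp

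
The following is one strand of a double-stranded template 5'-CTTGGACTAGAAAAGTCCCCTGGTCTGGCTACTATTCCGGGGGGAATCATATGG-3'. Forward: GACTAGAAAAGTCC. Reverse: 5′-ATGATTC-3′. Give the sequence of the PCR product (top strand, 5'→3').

5'-GACTAGAAAAGTCCCCTGGTCTGGCTACTATTCCGGGGGGAATCAT-3'

Forward primer GACTAGAAAAGTCC is found on the top strand at positions 5–18.
The reverse primer's reverse complement is GAATCAT, which matches the template at positions 44–50.
The product is the template from position 5 through 50 (46 bp).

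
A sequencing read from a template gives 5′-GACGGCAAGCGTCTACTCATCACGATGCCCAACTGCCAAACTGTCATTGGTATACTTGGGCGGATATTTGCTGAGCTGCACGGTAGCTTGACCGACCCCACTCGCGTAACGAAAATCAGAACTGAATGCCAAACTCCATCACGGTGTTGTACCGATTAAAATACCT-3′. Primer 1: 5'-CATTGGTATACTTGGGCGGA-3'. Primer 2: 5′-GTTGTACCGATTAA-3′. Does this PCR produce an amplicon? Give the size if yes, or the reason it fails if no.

No product — both primers anneal to the same strand and extend in the same direction.

Primer 1 (CATTGGTATACTTGGGCGGA) matches the top strand at positions 45–64 (3' end points downstream).
Primer 2 (GTTGTACCGATTAA) also matches the top strand directly, at positions 146–159 — its reverse complement TTAATCGGTACAAC is not present.
Both primers anneal to the bottom strand with 3' ends pointing the same way, so neither can prime synthesis back toward the other.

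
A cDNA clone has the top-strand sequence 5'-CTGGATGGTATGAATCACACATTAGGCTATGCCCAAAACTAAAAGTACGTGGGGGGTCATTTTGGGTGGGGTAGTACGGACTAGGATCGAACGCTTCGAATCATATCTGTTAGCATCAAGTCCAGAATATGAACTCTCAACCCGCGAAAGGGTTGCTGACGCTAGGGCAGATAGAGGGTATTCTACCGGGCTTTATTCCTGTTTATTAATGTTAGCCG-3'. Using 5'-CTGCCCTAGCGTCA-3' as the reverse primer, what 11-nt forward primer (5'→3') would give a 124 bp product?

The reverse primer's reverse complement TGACGCTAGGGCAG matches the template at positions 157–170, so the product ends at position 170.
A 124 bp product then starts at position 170 − 124 + 1 = 47.
The forward primer is identical to the top strand there: ACGTGGGGGGT.

5'-ACGTGGGGGGT-3'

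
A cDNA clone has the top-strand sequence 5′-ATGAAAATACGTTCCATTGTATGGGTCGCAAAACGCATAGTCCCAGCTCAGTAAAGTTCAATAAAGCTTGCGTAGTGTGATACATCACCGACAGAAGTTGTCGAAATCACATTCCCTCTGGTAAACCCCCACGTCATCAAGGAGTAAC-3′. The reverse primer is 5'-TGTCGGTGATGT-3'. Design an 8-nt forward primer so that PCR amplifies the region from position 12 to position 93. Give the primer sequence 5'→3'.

5'-TTCCATTG-3'

The reverse primer's reverse complement ACATCACCGACA matches the template at positions 82–93; the product starts at position 12.
The forward primer is identical to the top strand over positions 12–19: TTCCATTG.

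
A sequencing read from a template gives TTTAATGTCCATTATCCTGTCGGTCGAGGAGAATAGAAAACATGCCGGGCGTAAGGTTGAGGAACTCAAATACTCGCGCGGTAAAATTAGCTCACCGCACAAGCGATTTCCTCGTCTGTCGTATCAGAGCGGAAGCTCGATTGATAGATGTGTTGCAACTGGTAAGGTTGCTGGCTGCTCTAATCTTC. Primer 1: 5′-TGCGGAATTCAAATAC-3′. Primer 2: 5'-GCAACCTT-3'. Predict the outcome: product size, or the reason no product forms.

Primer 1 (TGCGGAATTCAAATAC) does not match the top strand, and its reverse complement GTATTTGAATTCCGCA does not match either.
With no annealing site for primer 1, no amplification occurs.

No product — primer 1 has no binding site in the template.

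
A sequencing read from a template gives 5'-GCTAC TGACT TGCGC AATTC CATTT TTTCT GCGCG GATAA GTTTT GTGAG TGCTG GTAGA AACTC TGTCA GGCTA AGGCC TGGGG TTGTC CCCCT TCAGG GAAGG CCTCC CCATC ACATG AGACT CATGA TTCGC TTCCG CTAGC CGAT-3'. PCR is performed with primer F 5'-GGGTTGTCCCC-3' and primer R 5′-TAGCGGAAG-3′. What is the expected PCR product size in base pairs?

61 bp

Forward primer GGGTTGTCCCC is found on the top strand at positions 83–93.
Taking the reverse complement of TAGCGGAAG gives CTTCCGCTA, found at positions 135–143 on the template; the primer anneals here to the top strand with its 3' end pointing upstream.
Product length = (reverse-primer end) − (forward-primer start) + 1 = 143 − 83 + 1 = 61 bp.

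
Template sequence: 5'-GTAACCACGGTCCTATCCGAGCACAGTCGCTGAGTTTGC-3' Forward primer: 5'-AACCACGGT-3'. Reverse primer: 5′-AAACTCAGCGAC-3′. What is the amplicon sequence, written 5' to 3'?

5'-AACCACGGTCCTATCCGAGCACAGTCGCTGAGTTT-3'

Forward primer AACCACGGT is found on the top strand at positions 3–11.
The reverse primer's reverse complement is GTCGCTGAGTTT, which matches the template at positions 26–37.
The product is the template from position 3 through 37 (35 bp).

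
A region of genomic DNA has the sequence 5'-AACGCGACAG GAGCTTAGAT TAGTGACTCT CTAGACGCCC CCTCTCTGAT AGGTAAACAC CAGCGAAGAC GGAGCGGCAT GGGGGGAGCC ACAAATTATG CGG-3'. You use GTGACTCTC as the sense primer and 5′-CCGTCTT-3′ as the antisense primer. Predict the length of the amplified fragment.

50 bp

Scanning the template, GTGACTCTC occurs at positions 23–31; this primer anneals to the bottom strand there with its 3' end pointing downstream.
Taking the reverse complement of CCGTCTT gives AAGACGG, found at positions 66–72 on the template; the primer anneals here to the top strand with its 3' end pointing upstream.
The product runs from position 23 to position 72, so its length is 72 − 23 + 1 = 50 bp.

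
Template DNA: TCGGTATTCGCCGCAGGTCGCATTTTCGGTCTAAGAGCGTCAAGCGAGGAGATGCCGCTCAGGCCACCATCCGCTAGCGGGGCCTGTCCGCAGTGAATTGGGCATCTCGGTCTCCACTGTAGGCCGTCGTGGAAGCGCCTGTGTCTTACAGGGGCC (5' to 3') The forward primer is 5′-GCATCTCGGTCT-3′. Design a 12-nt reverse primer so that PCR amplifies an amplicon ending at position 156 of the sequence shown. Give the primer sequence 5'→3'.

The forward primer binds at positions 102–113; the product's 3' end on the top strand is position 156.
The reverse primer anneals to the top strand over positions 145–156, i.e. to CTTACAGGGGCC.
Its sequence written 5'→3' is the reverse complement: GGCCCCTGTAAG.

5'-GGCCCCTGTAAG-3'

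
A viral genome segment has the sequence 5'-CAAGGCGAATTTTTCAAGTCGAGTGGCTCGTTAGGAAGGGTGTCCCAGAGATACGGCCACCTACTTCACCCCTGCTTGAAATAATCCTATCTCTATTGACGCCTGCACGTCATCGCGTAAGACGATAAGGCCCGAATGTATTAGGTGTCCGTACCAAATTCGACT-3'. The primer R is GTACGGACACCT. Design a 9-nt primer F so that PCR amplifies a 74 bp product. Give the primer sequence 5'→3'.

The reverse primer's reverse complement AGGTGTCCGTAC matches the template at positions 143–154, so the product ends at position 154.
A 74 bp product then starts at position 154 − 74 + 1 = 81.
The forward primer is identical to the top strand there: ATAATCCTA.

5'-ATAATCCTA-3'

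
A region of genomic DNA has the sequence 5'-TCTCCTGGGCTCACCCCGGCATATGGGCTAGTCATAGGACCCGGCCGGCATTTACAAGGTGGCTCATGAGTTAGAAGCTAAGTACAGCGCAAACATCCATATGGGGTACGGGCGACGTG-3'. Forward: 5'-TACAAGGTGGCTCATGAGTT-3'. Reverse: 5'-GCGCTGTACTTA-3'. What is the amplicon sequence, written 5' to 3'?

Scanning the template, TACAAGGTGGCTCATGAGTT occurs at positions 53–72; this primer anneals to the bottom strand there with its 3' end pointing downstream.
Taking the reverse complement of GCGCTGTACTTA gives TAAGTACAGCGC, found at positions 79–90 on the template; the primer anneals here to the top strand with its 3' end pointing upstream.
The product is the template from position 53 through 90 (38 bp).

5'-TACAAGGTGGCTCATGAGTTAGAAGCTAAGTACAGCGC-3'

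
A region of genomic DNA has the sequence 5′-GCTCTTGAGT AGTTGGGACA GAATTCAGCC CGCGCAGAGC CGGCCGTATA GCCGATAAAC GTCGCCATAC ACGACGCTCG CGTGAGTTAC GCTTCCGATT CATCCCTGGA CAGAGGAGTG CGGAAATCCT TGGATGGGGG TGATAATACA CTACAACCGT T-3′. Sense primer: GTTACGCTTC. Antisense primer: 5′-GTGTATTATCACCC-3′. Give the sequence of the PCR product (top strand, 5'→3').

Scanning the template, GTTACGCTTC occurs at positions 86–95; this primer anneals to the bottom strand there with its 3' end pointing downstream.
Taking the reverse complement of GTGTATTATCACCC gives GGGTGATAATACAC, found at positions 138–151 on the template; the primer anneals here to the top strand with its 3' end pointing upstream.
The product is the template from position 86 through 151 (66 bp).

5'-GTTACGCTTCCGATTCATCCCTGGACAGAGGAGTGCGGAAATCCTTGGATGGGGGTGATAATACAC-3'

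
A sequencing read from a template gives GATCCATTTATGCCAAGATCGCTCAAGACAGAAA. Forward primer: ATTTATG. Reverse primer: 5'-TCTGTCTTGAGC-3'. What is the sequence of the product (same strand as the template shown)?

Forward primer ATTTATG is found on the top strand at positions 6–12.
Reverse complement of the reverse primer: GCTCAAGACAGA. This occurs on the top strand at positions 21–32.
The product is the template from position 6 through 32 (27 bp).

5'-ATTTATGCCAAGATCGCTCAAGACAGA-3'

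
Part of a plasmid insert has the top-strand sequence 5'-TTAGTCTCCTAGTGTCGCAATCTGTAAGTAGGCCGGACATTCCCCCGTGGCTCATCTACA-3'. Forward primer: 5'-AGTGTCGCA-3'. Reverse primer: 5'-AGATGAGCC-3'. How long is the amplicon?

The forward primer matches the template at positions 11–19.
Reverse complement of the reverse primer: GGCTCATCT. This occurs on the top strand at positions 49–57.
Product length = (reverse-primer end) − (forward-primer start) + 1 = 57 − 11 + 1 = 47 bp.

47 bp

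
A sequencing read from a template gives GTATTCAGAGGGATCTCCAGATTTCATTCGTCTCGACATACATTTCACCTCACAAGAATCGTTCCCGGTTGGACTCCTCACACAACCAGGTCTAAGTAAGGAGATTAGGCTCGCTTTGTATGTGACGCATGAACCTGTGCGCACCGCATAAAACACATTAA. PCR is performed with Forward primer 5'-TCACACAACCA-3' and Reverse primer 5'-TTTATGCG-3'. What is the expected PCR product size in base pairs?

Scanning the template, TCACACAACCA occurs at positions 78–88; this primer anneals to the bottom strand there with its 3' end pointing downstream.
Taking the reverse complement of TTTATGCG gives CGCATAAA, found at positions 145–152 on the template; the primer anneals here to the top strand with its 3' end pointing upstream.
Product length = (reverse-primer end) − (forward-primer start) + 1 = 152 − 78 + 1 = 75 bp.

75 bp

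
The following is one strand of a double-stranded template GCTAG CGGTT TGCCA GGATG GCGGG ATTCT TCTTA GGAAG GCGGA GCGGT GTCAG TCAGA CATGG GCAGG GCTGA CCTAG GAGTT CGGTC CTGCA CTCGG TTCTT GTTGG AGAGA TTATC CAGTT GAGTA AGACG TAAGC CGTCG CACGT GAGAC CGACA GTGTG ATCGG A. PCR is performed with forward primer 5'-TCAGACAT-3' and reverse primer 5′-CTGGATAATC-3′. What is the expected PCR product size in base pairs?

68 bp

The forward primer matches the template at positions 56–63.
The reverse primer's reverse complement is GATTATCCAG, which matches the template at positions 114–123.
Amplicon spans positions 56–123: 68 bp.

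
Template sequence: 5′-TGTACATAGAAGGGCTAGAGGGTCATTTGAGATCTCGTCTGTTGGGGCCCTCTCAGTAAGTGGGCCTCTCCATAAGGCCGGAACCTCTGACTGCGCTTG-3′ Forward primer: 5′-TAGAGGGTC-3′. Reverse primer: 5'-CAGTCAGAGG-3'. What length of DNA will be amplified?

The forward primer matches the template at positions 16–24.
Taking the reverse complement of CAGTCAGAGG gives CCTCTGACTG, found at positions 84–93 on the template; the primer anneals here to the top strand with its 3' end pointing upstream.
Product length = (reverse-primer end) − (forward-primer start) + 1 = 93 − 16 + 1 = 78 bp.

78 bp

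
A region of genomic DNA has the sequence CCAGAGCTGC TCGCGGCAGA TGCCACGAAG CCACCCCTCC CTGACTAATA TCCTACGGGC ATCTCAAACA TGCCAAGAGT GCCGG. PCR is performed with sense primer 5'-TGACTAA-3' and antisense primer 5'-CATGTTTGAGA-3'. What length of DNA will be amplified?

31 bp

The forward primer matches the template at positions 42–48.
Reverse complement of the reverse primer: TCTCAAACATG. This occurs on the top strand at positions 62–72.
Amplicon spans positions 42–72: 31 bp.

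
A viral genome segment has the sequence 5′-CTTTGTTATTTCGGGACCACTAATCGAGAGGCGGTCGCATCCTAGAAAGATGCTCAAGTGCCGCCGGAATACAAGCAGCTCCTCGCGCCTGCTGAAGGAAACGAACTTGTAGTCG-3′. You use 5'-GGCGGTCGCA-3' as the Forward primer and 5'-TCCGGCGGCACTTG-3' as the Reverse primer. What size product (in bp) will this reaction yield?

39 bp

Scanning the template, GGCGGTCGCA occurs at positions 30–39; this primer anneals to the bottom strand there with its 3' end pointing downstream.
Taking the reverse complement of TCCGGCGGCACTTG gives CAAGTGCCGCCGGA, found at positions 55–68 on the template; the primer anneals here to the top strand with its 3' end pointing upstream.
Amplicon spans positions 30–68: 39 bp.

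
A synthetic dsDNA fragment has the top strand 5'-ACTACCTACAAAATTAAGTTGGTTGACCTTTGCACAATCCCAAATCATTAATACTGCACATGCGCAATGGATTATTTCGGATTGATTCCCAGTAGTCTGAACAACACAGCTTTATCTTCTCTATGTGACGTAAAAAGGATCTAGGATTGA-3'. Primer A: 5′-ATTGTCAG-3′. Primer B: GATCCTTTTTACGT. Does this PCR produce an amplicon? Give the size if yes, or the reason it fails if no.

No product — primer A has no binding site in the template.

Primer A (ATTGTCAG) does not match the top strand, and its reverse complement CTGACAAT does not match either.
With no annealing site for primer A, no amplification occurs.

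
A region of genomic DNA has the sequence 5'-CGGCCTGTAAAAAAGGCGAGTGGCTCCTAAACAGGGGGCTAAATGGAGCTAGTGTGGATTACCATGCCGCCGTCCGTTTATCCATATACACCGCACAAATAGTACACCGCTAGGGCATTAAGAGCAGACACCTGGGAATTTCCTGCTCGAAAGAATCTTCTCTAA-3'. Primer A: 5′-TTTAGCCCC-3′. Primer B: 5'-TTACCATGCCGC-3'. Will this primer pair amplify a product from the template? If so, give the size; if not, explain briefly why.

Primer A (TTTAGCCCC) has reverse complement GGGGCTAAA, which matches the top strand at positions 35–43; primer A anneals to the top strand there with its 3' end pointing upstream toward position 35.
Primer B (TTACCATGCCGC) matches the top strand directly at positions 59–70; it anneals to the bottom strand with its 3' end pointing downstream toward position 70.
The 3' ends diverge (primer A extends toward position 1, primer B toward position 165), so the primers never converge on a shared product.

No product — the primers' 3' ends point away from each other.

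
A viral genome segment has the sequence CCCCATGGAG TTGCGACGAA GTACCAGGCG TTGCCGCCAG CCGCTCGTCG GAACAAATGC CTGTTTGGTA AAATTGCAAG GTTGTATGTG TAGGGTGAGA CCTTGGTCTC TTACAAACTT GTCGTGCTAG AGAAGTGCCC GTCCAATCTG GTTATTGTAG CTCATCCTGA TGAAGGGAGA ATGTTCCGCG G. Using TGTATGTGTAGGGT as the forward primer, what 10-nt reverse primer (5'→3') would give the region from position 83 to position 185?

5'-AACATTCTCC-3'

The product's 3' end on the top strand is position 185.
The reverse primer anneals to the top strand over positions 176–185, i.e. to GGAGAATGTT.
Its sequence written 5'→3' is the reverse complement: AACATTCTCC.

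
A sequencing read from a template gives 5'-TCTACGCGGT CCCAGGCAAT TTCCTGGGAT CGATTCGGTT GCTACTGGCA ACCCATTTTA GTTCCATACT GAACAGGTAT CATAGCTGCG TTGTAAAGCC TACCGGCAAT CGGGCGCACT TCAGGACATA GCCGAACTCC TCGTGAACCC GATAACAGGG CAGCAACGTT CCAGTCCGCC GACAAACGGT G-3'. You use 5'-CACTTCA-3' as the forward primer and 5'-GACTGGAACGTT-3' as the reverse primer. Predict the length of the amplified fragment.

60 bp

Forward primer CACTTCA is found on the top strand at positions 117–123.
Reverse complement of the reverse primer: AACGTTCCAGTC. This occurs on the top strand at positions 165–176.
Product length = (reverse-primer end) − (forward-primer start) + 1 = 176 − 117 + 1 = 60 bp.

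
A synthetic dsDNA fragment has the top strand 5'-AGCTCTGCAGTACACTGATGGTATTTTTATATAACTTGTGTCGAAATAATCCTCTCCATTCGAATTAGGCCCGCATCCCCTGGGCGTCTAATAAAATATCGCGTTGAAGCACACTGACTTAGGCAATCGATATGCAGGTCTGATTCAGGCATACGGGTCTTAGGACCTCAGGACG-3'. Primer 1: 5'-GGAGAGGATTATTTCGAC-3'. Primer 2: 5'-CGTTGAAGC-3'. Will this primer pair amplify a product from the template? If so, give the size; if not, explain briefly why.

Primer 1 (GGAGAGGATTATTTCGAC) has reverse complement GTCGAAATAATCCTCTCC, which matches the top strand at positions 40–57; primer 1 anneals to the top strand there with its 3' end pointing upstream toward position 40.
Primer 2 (CGTTGAAGC) matches the top strand directly at positions 102–110; it anneals to the bottom strand with its 3' end pointing downstream toward position 110.
The 3' ends diverge (primer 1 extends toward position 1, primer 2 toward position 175), so the primers never converge on a shared product.

No product — the primers' 3' ends point away from each other.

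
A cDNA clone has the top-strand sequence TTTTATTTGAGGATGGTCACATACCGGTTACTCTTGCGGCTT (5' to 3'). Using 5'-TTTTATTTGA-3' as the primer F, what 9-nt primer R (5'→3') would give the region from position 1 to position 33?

5'-GAGTAACCG-3'

The product's 3' end on the top strand is position 33.
The reverse primer anneals to the top strand over positions 25–33, i.e. to CGGTTACTC.
Its sequence written 5'→3' is the reverse complement: GAGTAACCG.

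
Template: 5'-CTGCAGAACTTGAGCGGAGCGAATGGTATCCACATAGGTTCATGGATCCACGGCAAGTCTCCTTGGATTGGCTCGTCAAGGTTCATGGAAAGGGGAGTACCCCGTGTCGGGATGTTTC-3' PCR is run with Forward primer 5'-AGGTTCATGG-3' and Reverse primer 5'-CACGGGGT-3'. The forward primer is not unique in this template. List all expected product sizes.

71 bp, 28 bp

The forward primer AGGTTCATGG matches the top strand at positions 36–45, 79–88.
The reverse primer's reverse complement is ACCCCGTG, matching at positions 99–106.
Each forward site pairs with the reverse site to give a product ending at position 106: sizes 71, 28 bp.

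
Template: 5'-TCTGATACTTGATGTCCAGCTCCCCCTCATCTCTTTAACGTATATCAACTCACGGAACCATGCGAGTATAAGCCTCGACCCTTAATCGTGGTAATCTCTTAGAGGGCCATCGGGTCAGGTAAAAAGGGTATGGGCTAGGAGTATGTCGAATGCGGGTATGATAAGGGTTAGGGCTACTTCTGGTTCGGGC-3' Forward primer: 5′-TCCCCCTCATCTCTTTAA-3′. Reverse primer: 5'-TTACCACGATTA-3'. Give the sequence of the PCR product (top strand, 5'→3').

5'-TCCCCCTCATCTCTTTAACGTATATCAACTCACGGAACCATGCGAGTATAAGCCTCGACCCTTAATCGTGGTAA-3'

Forward primer TCCCCCTCATCTCTTTAA is found on the top strand at positions 21–38.
Reverse complement of the reverse primer: TAATCGTGGTAA. This occurs on the top strand at positions 83–94.
The product is the template from position 21 through 94 (74 bp).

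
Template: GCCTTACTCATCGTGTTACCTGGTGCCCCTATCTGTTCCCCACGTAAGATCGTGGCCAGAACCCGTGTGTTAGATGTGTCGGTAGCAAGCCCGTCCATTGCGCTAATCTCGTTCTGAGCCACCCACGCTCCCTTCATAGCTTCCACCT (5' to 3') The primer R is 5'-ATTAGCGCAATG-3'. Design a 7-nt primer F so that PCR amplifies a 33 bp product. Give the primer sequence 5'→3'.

5'-TGTGTCG-3'

The reverse primer's reverse complement CATTGCGCTAAT matches the template at positions 96–107, so the product ends at position 107.
A 33 bp product then starts at position 107 − 33 + 1 = 75.
The forward primer is identical to the top strand there: TGTGTCG.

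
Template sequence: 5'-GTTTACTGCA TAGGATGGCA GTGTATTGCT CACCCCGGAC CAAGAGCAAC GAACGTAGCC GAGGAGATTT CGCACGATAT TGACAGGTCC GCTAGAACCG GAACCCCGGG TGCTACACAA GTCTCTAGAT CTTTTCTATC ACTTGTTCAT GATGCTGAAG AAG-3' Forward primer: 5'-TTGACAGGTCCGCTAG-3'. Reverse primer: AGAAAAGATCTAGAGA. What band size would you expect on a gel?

The forward primer matches the template at positions 80–95.
The reverse primer's reverse complement is TCTCTAGATCTTTTCT, which matches the template at positions 122–137.
The product runs from position 80 to position 137, so its length is 137 − 80 + 1 = 58 bp.

58 bp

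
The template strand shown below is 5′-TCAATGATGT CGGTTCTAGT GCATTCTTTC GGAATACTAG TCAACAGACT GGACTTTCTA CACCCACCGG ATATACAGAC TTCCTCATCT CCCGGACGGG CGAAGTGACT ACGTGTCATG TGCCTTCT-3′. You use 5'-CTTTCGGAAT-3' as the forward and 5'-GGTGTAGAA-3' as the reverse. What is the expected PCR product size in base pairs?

Scanning the template, CTTTCGGAAT occurs at positions 26–35; this primer anneals to the bottom strand there with its 3' end pointing downstream.
Taking the reverse complement of GGTGTAGAA gives TTCTACACC, found at positions 56–64 on the template; the primer anneals here to the top strand with its 3' end pointing upstream.
Amplicon spans positions 26–64: 39 bp.

39 bp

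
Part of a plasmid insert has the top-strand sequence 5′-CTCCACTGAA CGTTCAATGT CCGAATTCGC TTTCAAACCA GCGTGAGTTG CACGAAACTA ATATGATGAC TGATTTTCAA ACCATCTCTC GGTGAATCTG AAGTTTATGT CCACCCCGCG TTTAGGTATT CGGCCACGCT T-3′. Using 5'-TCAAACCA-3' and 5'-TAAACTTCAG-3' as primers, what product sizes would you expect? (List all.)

75 bp, 31 bp

The forward primer TCAAACCA matches the top strand at positions 33–40, 77–84.
The reverse primer's reverse complement is CTGAAGTTTA, matching at positions 98–107.
Each forward site pairs with the reverse site to give a product ending at position 107: sizes 75, 31 bp.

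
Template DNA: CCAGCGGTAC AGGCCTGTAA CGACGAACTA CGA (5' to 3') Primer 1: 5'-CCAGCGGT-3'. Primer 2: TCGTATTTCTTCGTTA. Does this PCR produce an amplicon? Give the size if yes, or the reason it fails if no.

No product — primer 2 has no binding site in the template.

Primer 2 (TCGTATTTCTTCGTTA) does not match the top strand, and its reverse complement TAACGAAGAAATACGA does not match either.
With no annealing site for primer 2, no amplification occurs.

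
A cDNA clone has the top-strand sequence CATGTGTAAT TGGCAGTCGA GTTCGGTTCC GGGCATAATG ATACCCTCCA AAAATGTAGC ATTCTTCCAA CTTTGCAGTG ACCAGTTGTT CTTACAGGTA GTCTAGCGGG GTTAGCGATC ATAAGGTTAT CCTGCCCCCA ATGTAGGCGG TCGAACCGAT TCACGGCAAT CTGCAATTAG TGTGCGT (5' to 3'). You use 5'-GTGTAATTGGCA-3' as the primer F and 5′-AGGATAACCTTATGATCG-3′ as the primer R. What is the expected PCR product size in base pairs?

Scanning the template, GTGTAATTGGCA occurs at positions 4–15; this primer anneals to the bottom strand there with its 3' end pointing downstream.
Taking the reverse complement of AGGATAACCTTATGATCG gives CGATCATAAGGTTATCCT, found at positions 116–133 on the template; the primer anneals here to the top strand with its 3' end pointing upstream.
The product runs from position 4 to position 133, so its length is 133 − 4 + 1 = 130 bp.

130 bp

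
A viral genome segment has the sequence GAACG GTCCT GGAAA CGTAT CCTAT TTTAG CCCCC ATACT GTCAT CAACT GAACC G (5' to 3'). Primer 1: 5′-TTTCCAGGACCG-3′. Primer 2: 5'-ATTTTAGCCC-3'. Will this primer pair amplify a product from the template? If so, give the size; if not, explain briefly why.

No product — the primers' 3' ends point away from each other.

Primer 1 (TTTCCAGGACCG) has reverse complement CGGTCCTGGAAA, which matches the top strand at positions 4–15; primer 1 anneals to the top strand there with its 3' end pointing upstream toward position 4.
Primer 2 (ATTTTAGCCC) matches the top strand directly at positions 24–33; it anneals to the bottom strand with its 3' end pointing downstream toward position 33.
The 3' ends diverge (primer 1 extends toward position 1, primer 2 toward position 56), so the primers never converge on a shared product.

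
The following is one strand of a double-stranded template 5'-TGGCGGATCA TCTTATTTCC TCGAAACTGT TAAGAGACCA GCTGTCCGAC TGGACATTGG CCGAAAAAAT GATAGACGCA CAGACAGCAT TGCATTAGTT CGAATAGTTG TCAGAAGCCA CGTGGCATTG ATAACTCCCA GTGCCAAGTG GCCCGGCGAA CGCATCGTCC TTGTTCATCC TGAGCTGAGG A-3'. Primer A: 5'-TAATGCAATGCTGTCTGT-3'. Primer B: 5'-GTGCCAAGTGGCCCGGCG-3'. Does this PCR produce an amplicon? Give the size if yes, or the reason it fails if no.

No product — the primers' 3' ends point away from each other.

Primer A (TAATGCAATGCTGTCTGT) has reverse complement ACAGACAGCATTGCATTA, which matches the top strand at positions 80–97; primer A anneals to the top strand there with its 3' end pointing upstream toward position 80.
Primer B (GTGCCAAGTGGCCCGGCG) matches the top strand directly at positions 141–158; it anneals to the bottom strand with its 3' end pointing downstream toward position 158.
The 3' ends diverge (primer A extends toward position 1, primer B toward position 191), so the primers never converge on a shared product.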